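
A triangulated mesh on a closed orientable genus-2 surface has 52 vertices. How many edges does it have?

162

χ = 2 − 2·2 = -2, and every face is a triangle so 3F = 2E.
V − E + F = -2 with E = 3F/2 gives 52 − (3/2 − 1)·F = -2, so F = 108 and E = 162.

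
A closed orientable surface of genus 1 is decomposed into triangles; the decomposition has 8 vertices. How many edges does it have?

χ = 2 − 2·1 = 0, and every face is a triangle so 3F = 2E.
V − E + F = 0 with E = 3F/2 gives 8 − (3/2 − 1)·F = 0, so F = 16 and E = 24.

24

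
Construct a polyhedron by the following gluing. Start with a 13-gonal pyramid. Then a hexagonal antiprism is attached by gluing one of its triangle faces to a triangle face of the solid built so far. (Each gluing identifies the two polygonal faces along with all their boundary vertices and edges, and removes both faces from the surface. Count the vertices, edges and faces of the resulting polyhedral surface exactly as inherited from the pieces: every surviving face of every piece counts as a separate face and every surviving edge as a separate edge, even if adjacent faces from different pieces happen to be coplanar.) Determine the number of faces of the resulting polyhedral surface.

26

A 13-gonal pyramid: V=14, E=26, F=14.
Attach a hexagonal antiprism (V=12, E=24, F=14) along a 3-gon: merge 3 vertices and 3 edges, delete both glued faces → V=23, E=47, F=26.
Check: V − E + F = 23 − 47 + 26 = 2.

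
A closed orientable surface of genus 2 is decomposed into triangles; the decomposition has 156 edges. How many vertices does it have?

50

χ = 2 − 2·2 = -2, and every face is a triangle so 3F = 2E.
F = 2E/3 = 104. Then V = -2 + E − F = -2 + 156 − 104 = 50.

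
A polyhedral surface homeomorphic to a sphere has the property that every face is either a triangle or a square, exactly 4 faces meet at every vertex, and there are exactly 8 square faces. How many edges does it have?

Let x be the number of triangles; then F = 8 + x.
Edge–face incidences: 2E = 4·8 + 3·x = 32 + 3x.
Every vertex has degree 4, so 4V = 2E.
Euler: V − E + F = 2 ⇒ (2E)/4 − E + (8 + x) = 2.
Multiply by 8: 2·(2E) − 4·(2E) + 8·(8 + x) = 16, i.e. 64 + 8x − 2·(32 + 3x) = 16.
Collecting terms: 2x = 16, so x = 8.
Then 2E = 32 + 3·8 = 56, so E = 28, V = 2E/4 = 14, F = 8 + 8 = 16.

28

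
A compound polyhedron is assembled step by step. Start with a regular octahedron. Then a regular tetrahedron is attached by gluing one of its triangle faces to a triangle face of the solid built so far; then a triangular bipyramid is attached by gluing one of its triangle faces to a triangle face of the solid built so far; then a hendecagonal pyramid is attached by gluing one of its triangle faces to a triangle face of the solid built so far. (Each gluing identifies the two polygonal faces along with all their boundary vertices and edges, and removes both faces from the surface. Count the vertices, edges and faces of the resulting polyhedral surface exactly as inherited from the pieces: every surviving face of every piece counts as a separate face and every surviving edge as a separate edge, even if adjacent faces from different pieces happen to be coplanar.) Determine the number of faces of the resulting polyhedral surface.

24

A regular octahedron: V=6, E=12, F=8.
Attach a regular tetrahedron (V=4, E=6, F=4) along a 3-gon: merge 3 vertices and 3 edges, delete both glued faces → V=7, E=15, F=10.
Attach a triangular bipyramid (V=5, E=9, F=6) along a 3-gon: merge 3 vertices and 3 edges, delete both glued faces → V=9, E=21, F=14.
Attach a hendecagonal pyramid (V=12, E=22, F=12) along a 3-gon: merge 3 vertices and 3 edges, delete both glued faces → V=18, E=40, F=24.
Check: V − E + F = 18 − 40 + 24 = 2.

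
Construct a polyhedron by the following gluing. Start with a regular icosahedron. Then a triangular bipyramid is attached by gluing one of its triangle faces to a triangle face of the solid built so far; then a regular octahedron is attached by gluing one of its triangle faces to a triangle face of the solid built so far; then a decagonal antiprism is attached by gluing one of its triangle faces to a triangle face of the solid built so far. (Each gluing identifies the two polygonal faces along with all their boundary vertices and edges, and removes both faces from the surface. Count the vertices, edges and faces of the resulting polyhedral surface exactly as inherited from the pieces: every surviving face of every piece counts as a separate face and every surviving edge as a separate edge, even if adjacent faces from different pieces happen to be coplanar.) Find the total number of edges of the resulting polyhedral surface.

A regular icosahedron: V=12, E=30, F=20.
Attach a triangular bipyramid (V=5, E=9, F=6) along a 3-gon: merge 3 vertices and 3 edges, delete both glued faces → V=14, E=36, F=24.
Attach a regular octahedron (V=6, E=12, F=8) along a 3-gon: merge 3 vertices and 3 edges, delete both glued faces → V=17, E=45, F=30.
Attach a decagonal antiprism (V=20, E=40, F=22) along a 3-gon: merge 3 vertices and 3 edges, delete both glued faces → V=34, E=82, F=50.
Check: V − E + F = 34 − 82 + 50 = 2.

82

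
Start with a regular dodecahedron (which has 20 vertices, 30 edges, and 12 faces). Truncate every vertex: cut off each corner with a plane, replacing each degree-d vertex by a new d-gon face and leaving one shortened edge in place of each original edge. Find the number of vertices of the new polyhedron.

60

Truncation replaces each original edge-end by a new vertex, so V′ = 2E = 60.
Each original edge survives, and each old vertex of degree d contributes d new edges; summing degrees gives Σd = 2E, so E′ = E + 2E = 3E = 90.
Each original face survives and each original vertex becomes one new face: F′ = F + V = 32.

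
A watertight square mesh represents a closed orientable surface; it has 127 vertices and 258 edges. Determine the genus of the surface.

Every face is a square and each edge borders two faces, so 4F = 2·258, giving F = 129.
χ = V − E + F = 127 − 258 + 129 = -2.
For a closed orientable surface χ = 2 − 2g, so g = (2 − (-2))/2 = 2.

2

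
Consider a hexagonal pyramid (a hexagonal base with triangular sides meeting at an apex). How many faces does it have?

A pyramid on an n-gon base has one n-gon and n triangles: V = 6 + 1 = 7, E = 2·6 = 12, F = 6 + 1 = 7.

7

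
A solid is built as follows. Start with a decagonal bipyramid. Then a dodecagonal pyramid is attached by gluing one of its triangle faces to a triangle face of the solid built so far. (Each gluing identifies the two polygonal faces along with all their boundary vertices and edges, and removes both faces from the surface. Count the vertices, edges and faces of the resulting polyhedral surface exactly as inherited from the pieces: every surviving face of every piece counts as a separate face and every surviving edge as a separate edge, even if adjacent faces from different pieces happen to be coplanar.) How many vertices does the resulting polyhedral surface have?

22

A decagonal bipyramid: V=12, E=30, F=20.
Attach a dodecagonal pyramid (V=13, E=24, F=13) along a 3-gon: merge 3 vertices and 3 edges, delete both glued faces → V=22, E=51, F=31.
Check: V − E + F = 22 − 51 + 31 = 2.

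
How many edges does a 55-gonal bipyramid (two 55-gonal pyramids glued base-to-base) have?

165

A bipyramid over an n-gon has 2n triangular faces and n + 2 vertices: V = 55 + 2 = 57, E = 3·55 = 165, F = 2·55 = 110.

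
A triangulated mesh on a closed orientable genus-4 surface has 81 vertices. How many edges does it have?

χ = 2 − 2·4 = -6, and every face is a triangle so 3F = 2E.
V − E + F = -6 with E = 3F/2 gives 81 − (3/2 − 1)·F = -6, so F = 174 and E = 261.

261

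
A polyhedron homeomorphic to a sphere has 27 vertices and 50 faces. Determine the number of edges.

Here V − E + F = 2.
E = V + F − (2) = 27 + 50 − (2) = 75.

75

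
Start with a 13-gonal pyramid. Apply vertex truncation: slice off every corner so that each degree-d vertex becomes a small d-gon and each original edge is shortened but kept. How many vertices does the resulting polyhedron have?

52

The base solid has V = 14, E = 26, F = 14.
Truncation replaces each original edge-end by a new vertex, so V′ = 2E = 52.
Each original edge survives, and each old vertex of degree d contributes d new edges; summing degrees gives Σd = 2E, so E′ = E + 2E = 3E = 78.
Each original face survives and each original vertex becomes one new face: F′ = F + V = 28.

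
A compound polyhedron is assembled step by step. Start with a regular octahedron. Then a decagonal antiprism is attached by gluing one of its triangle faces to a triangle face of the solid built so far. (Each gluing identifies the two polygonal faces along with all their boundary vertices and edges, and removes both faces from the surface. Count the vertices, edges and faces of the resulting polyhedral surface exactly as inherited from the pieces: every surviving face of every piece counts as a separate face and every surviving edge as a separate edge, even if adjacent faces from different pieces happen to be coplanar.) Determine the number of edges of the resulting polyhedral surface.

49

A regular octahedron: V=6, E=12, F=8.
Attach a decagonal antiprism (V=20, E=40, F=22) along a 3-gon: merge 3 vertices and 3 edges, delete both glued faces → V=23, E=49, F=28.
Check: V − E + F = 23 − 49 + 28 = 2.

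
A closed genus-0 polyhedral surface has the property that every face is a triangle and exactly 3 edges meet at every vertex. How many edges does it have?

6

Each face has 3 edges and each edge borders two faces, so 2E = 3F.
Each vertex has degree 3, so 3V = 2E and hence V = 3F/3.
Euler: V − E + F = 2 ⇒ (3F/3) − (3F/2) + F = 2.
Multiply by 6: (6 − 9 + 6)F = 12, i.e. 3F = 12.
So F = 4, E = 3·4/2 = 6, V = 3·4/3 = 4.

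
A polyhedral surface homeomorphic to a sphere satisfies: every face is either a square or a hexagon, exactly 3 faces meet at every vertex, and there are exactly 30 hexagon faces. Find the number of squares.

6

Let x be the number of squares; then F = 30 + x.
Edge–face incidences: 2E = 6·30 + 4·x = 180 + 4x.
Every vertex has degree 3, so 3V = 2E.
Euler: V − E + F = 2 ⇒ (2E)/3 − E + (30 + x) = 2.
Multiply by 6: 2·(2E) − 3·(2E) + 6·(30 + x) = 12, i.e. 180 + 6x − (180 + 4x) = 12.
Collecting terms: 2x = 12, so x = 6.
Then 2E = 180 + 4·6 = 204, so E = 102, V = 2E/3 = 68, F = 30 + 6 = 36.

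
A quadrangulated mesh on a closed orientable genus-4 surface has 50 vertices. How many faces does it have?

56

χ = 2 − 2·4 = -6, and every face is a square so 4F = 2E.
V − E + F = -6 with E = 4F/2 gives 50 − (4/2 − 1)·F = -6, so F = 56 and E = 112.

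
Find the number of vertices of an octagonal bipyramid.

10

A bipyramid over an n-gon has 2n triangular faces and n + 2 vertices: V = 8 + 2 = 10, E = 3·8 = 24, F = 2·8 = 16.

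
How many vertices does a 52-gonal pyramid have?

53

A pyramid on an n-gon base has one n-gon and n triangles: V = 52 + 1 = 53, E = 2·52 = 104, F = 52 + 1 = 53.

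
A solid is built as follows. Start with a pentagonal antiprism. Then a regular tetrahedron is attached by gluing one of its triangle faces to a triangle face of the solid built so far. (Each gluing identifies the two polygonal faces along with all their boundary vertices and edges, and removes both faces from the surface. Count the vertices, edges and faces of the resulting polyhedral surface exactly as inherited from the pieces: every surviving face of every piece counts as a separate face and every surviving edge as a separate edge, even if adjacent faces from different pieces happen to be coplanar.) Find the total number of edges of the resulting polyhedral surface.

23

A pentagonal antiprism: V=10, E=20, F=12.
Attach a regular tetrahedron (V=4, E=6, F=4) along a 3-gon: merge 3 vertices and 3 edges, delete both glued faces → V=11, E=23, F=14.
Check: V − E + F = 11 − 23 + 14 = 2.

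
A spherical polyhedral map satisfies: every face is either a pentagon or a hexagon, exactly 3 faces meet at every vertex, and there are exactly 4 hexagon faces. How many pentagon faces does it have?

12

Let x be the number of pentagons; then F = 4 + x.
Edge–face incidences: 2E = 6·4 + 5·x = 24 + 5x.
Every vertex has degree 3, so 3V = 2E.
Euler: V − E + F = 2 ⇒ (2E)/3 − E + (4 + x) = 2.
Multiply by 6: 2·(2E) − 3·(2E) + 6·(4 + x) = 12, i.e. 24 + 6x − (24 + 5x) = 12.
Collecting terms: x = 12.
Then 2E = 24 + 5·12 = 84, so E = 42, V = 2E/3 = 28, F = 4 + 12 = 16.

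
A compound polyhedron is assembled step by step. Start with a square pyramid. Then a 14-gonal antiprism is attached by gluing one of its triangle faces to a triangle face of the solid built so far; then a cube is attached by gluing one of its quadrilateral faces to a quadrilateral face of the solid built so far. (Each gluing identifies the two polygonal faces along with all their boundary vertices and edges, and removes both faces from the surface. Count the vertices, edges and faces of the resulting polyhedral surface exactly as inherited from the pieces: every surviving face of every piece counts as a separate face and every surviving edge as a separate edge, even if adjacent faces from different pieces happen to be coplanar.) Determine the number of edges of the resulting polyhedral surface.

69

A square pyramid: V=5, E=8, F=5.
Attach a 14-gonal antiprism (V=28, E=56, F=30) along a 3-gon: merge 3 vertices and 3 edges, delete both glued faces → V=30, E=61, F=33.
Attach a cube (V=8, E=12, F=6) along a 4-gon: merge 4 vertices and 4 edges, delete both glued faces → V=34, E=69, F=37.
Check: V − E + F = 34 − 69 + 37 = 2.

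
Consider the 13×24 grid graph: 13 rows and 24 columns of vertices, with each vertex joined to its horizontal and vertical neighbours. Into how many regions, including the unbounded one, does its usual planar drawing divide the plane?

277

The grid has V = 13·24 = 312 vertices and E = 13·23 + 24·12 = 587 edges.
F = 2 − V + E = 2 − 312 + 587 = 277.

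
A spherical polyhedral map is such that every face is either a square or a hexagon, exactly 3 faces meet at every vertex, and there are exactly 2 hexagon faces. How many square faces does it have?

Let x be the number of squares; then F = 2 + x.
Edge–face incidences: 2E = 6·2 + 4·x = 12 + 4x.
Every vertex has degree 3, so 3V = 2E.
Euler: V − E + F = 2 ⇒ (2E)/3 − E + (2 + x) = 2.
Multiply by 6: 2·(2E) − 3·(2E) + 6·(2 + x) = 12, i.e. 12 + 6x − (12 + 4x) = 12.
Collecting terms: 2x = 12, so x = 6.
Then 2E = 12 + 4·6 = 36, so E = 18, V = 2E/3 = 12, F = 2 + 6 = 8.

6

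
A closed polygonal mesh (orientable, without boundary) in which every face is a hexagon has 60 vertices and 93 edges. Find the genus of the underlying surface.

2

Every face is a hexagon and each edge borders two faces, so 6F = 2·93, giving F = 31.
χ = V − E + F = 60 − 93 + 31 = -2.
For a closed orientable surface χ = 2 − 2g, so g = (2 − (-2))/2 = 2.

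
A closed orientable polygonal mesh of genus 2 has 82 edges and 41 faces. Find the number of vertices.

For a closed orientable surface of genus 2, χ = 2 − 2·2 = -2.
V = -2 + E − F = -2 + 82 − 41 = 39.

39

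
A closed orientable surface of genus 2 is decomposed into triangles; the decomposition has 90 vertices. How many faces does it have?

χ = 2 − 2·2 = -2, and every face is a triangle so 3F = 2E.
V − E + F = -2 with E = 3F/2 gives 90 − (3/2 − 1)·F = -2, so F = 184 and E = 276.

184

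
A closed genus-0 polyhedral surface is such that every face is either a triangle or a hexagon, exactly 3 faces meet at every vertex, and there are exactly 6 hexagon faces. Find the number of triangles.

4

Let x be the number of triangles; then F = 6 + x.
Edge–face incidences: 2E = 6·6 + 3·x = 36 + 3x.
Every vertex has degree 3, so 3V = 2E.
Euler: V − E + F = 2 ⇒ (2E)/3 − E + (6 + x) = 2.
Multiply by 6: 2·(2E) − 3·(2E) + 6·(6 + x) = 12, i.e. 36 + 6x − (36 + 3x) = 12.
Collecting terms: 3x = 12, so x = 4.
Then 2E = 36 + 3·4 = 48, so E = 24, V = 2E/3 = 16, F = 6 + 4 = 10.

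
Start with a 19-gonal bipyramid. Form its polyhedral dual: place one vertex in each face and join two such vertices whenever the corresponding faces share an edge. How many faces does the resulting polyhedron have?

21

The base solid has V = 21, E = 57, F = 38.
The dual swaps V and F and preserves E: V′ = F = 38, E′ = E = 57, F′ = V = 21.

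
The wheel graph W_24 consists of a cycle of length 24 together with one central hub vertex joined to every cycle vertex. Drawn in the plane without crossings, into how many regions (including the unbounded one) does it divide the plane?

25

W_24 has V = 24 + 1 = 25 vertices and E = 2·24 = 48 edges.
By Euler's formula F = 2 − V + E = 2 − 25 + 48 = 25.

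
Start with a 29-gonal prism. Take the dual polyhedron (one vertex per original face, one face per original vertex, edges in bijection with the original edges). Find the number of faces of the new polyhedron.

58

The base solid has V = 58, E = 87, F = 31.
The dual swaps V and F and preserves E: V′ = F = 31, E′ = E = 87, F′ = V = 58.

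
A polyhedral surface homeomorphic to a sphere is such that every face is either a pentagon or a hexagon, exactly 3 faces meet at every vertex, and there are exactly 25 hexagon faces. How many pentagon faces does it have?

12

Let x be the number of pentagons; then F = 25 + x.
Edge–face incidences: 2E = 6·25 + 5·x = 150 + 5x.
Every vertex has degree 3, so 3V = 2E.
Euler: V − E + F = 2 ⇒ (2E)/3 − E + (25 + x) = 2.
Multiply by 6: 2·(2E) − 3·(2E) + 6·(25 + x) = 12, i.e. 150 + 6x − (150 + 5x) = 12.
Collecting terms: x = 12.
Then 2E = 150 + 5·12 = 210, so E = 105, V = 2E/3 = 70, F = 25 + 12 = 37.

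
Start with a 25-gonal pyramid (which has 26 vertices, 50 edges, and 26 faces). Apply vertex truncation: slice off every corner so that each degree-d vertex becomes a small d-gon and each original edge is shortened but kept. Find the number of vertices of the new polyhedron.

100

Truncation replaces each original edge-end by a new vertex, so V′ = 2E = 100.
Each original edge survives, and each old vertex of degree d contributes d new edges; summing degrees gives Σd = 2E, so E′ = E + 2E = 3E = 150.
Each original face survives and each original vertex becomes one new face: F′ = F + V = 52.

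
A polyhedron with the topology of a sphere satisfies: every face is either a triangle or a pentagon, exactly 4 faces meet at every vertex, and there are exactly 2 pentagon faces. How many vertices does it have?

Let x be the number of triangles; then F = 2 + x.
Edge–face incidences: 2E = 5·2 + 3·x = 10 + 3x.
Every vertex has degree 4, so 4V = 2E.
Euler: V − E + F = 2 ⇒ (2E)/4 − E + (2 + x) = 2.
Multiply by 8: 2·(2E) − 4·(2E) + 8·(2 + x) = 16, i.e. 16 + 8x − 2·(10 + 3x) = 16.
Collecting terms: 2x − 4 = 16, so 2x = 20, so x = 10.
Then 2E = 10 + 3·10 = 40, so E = 20, V = 2E/4 = 10, F = 2 + 10 = 12.

10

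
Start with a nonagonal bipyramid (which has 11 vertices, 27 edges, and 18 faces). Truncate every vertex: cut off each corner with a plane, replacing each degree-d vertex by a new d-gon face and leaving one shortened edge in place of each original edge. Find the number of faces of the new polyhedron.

29

Truncation replaces each original edge-end by a new vertex, so V′ = 2E = 54.
Each original edge survives, and each old vertex of degree d contributes d new edges; summing degrees gives Σd = 2E, so E′ = E + 2E = 3E = 81.
Each original face survives and each original vertex becomes one new face: F′ = F + V = 29.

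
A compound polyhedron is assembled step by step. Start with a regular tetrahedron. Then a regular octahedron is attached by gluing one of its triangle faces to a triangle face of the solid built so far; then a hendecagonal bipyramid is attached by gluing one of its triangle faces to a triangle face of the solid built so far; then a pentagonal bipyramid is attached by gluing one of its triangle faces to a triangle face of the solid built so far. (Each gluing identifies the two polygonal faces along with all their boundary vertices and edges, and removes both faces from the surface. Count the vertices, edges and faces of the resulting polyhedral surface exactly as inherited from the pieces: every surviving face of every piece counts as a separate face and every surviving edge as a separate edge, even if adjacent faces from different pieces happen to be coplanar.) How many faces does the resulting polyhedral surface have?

38

A regular tetrahedron: V=4, E=6, F=4.
Attach a regular octahedron (V=6, E=12, F=8) along a 3-gon: merge 3 vertices and 3 edges, delete both glued faces → V=7, E=15, F=10.
Attach a hendecagonal bipyramid (V=13, E=33, F=22) along a 3-gon: merge 3 vertices and 3 edges, delete both glued faces → V=17, E=45, F=30.
Attach a pentagonal bipyramid (V=7, E=15, F=10) along a 3-gon: merge 3 vertices and 3 edges, delete both glued faces → V=21, E=57, F=38.
Check: V − E + F = 21 − 57 + 38 = 2.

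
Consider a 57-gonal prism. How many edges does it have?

A prism on an n-gon has two n-gon bases and n rectangular sides: V = 2·57 = 114, E = 3·57 = 171, F = 57 + 2 = 59.

171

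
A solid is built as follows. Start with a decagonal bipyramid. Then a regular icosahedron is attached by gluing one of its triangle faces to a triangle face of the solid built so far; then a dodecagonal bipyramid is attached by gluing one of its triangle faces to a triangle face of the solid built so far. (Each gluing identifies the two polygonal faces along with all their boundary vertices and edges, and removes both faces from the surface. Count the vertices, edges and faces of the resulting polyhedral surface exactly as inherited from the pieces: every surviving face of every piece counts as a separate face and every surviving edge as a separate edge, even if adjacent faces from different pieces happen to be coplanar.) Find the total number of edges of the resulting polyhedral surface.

A decagonal bipyramid: V=12, E=30, F=20.
Attach a regular icosahedron (V=12, E=30, F=20) along a 3-gon: merge 3 vertices and 3 edges, delete both glued faces → V=21, E=57, F=38.
Attach a dodecagonal bipyramid (V=14, E=36, F=24) along a 3-gon: merge 3 vertices and 3 edges, delete both glued faces → V=32, E=90, F=60.
Check: V − E + F = 32 − 90 + 60 = 2.

90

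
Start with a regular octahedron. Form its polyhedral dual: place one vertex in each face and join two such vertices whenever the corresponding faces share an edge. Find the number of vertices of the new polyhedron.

The base solid has V = 6, E = 12, F = 8.
The dual swaps V and F and preserves E: V′ = F = 8, E′ = E = 12, F′ = V = 6.

8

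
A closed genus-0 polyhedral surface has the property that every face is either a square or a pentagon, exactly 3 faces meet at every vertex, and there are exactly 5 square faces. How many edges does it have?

Let x be the number of pentagons; then F = 5 + x.
Edge–face incidences: 2E = 4·5 + 5·x = 20 + 5x.
Every vertex has degree 3, so 3V = 2E.
Euler: V − E + F = 2 ⇒ (2E)/3 − E + (5 + x) = 2.
Multiply by 6: 2·(2E) − 3·(2E) + 6·(5 + x) = 12, i.e. 30 + 6x − (20 + 5x) = 12.
Collecting terms: x + 10 = 12, so x = 2.
Then 2E = 20 + 5·2 = 30, so E = 15, V = 2E/3 = 10, F = 5 + 2 = 7.

15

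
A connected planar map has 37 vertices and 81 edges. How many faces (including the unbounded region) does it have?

46

Euler's formula for a connected plane graph: V − E + F = 2, so F = 2 − 37 + 81 = 46.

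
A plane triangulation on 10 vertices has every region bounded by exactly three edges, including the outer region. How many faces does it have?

16

In a plane triangulation 3F = 2E and V − E + F = 2, so F = 2V − 4 = 2·10 − 4 = 16.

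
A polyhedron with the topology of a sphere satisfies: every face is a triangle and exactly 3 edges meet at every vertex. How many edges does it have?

6

Each face has 3 edges and each edge borders two faces, so 2E = 3F.
Each vertex has degree 3, so 3V = 2E and hence V = 3F/3.
Euler: V − E + F = 2 ⇒ (3F/3) − (3F/2) + F = 2.
Multiply by 6: (6 − 9 + 6)F = 12, i.e. 3F = 12.
So F = 4, E = 3·4/2 = 6, V = 3·4/3 = 4.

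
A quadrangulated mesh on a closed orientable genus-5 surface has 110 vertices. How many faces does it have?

χ = 2 − 2·5 = -8, and every face is a square so 4F = 2E.
V − E + F = -8 with E = 4F/2 gives 110 − (4/2 − 1)·F = -8, so F = 118 and E = 236.

118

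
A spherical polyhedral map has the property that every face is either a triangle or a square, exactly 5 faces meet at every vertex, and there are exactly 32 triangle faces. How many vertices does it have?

24

Let x be the number of squares; then F = 32 + x.
Edge–face incidences: 2E = 3·32 + 4·x = 96 + 4x.
Every vertex has degree 5, so 5V = 2E.
Euler: V − E + F = 2 ⇒ (2E)/5 − E + (32 + x) = 2.
Multiply by 10: 2·(2E) − 5·(2E) + 10·(32 + x) = 20, i.e. 320 + 10x − 3·(96 + 4x) = 20.
Collecting terms: −2x + 32 = 20, so −2x = −12, so x = 6.
Then 2E = 96 + 4·6 = 120, so E = 60, V = 2E/5 = 24, F = 32 + 6 = 38.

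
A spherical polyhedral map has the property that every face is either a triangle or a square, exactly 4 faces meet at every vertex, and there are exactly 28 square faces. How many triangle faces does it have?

8

Let x be the number of triangles; then F = 28 + x.
Edge–face incidences: 2E = 4·28 + 3·x = 112 + 3x.
Every vertex has degree 4, so 4V = 2E.
Euler: V − E + F = 2 ⇒ (2E)/4 − E + (28 + x) = 2.
Multiply by 8: 2·(2E) − 4·(2E) + 8·(28 + x) = 16, i.e. 224 + 8x − 2·(112 + 3x) = 16.
Collecting terms: 2x = 16, so x = 8.
Then 2E = 112 + 3·8 = 136, so E = 68, V = 2E/4 = 34, F = 28 + 8 = 36.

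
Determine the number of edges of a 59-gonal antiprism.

236

An antiprism on an n-gon has two n-gon caps and 2n triangles: V = 2·59 = 118, E = 4·59 = 236, F = 2·59 + 2 = 120.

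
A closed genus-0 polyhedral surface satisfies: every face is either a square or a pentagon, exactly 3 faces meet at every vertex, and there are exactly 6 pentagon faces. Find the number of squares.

Let x be the number of squares; then F = 6 + x.
Edge–face incidences: 2E = 5·6 + 4·x = 30 + 4x.
Every vertex has degree 3, so 3V = 2E.
Euler: V − E + F = 2 ⇒ (2E)/3 − E + (6 + x) = 2.
Multiply by 6: 2·(2E) − 3·(2E) + 6·(6 + x) = 12, i.e. 36 + 6x − (30 + 4x) = 12.
Collecting terms: 2x + 6 = 12, so 2x = 6, so x = 3.
Then 2E = 30 + 4·3 = 42, so E = 21, V = 2E/3 = 14, F = 6 + 3 = 9.

3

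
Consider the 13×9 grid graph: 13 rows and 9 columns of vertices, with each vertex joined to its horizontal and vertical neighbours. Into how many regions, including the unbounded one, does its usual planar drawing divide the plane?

97

The grid has V = 13·9 = 117 vertices and E = 13·8 + 9·12 = 212 edges.
F = 2 − V + E = 2 − 117 + 212 = 97.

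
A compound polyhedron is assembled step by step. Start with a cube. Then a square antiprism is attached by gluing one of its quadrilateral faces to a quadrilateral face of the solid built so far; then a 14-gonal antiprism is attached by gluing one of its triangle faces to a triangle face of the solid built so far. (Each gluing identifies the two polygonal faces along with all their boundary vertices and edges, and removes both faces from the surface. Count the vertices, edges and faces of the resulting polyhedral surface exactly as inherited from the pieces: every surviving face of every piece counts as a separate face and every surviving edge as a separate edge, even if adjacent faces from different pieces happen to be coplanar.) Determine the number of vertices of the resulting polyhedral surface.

37

A cube: V=8, E=12, F=6.
Attach a square antiprism (V=8, E=16, F=10) along a 4-gon: merge 4 vertices and 4 edges, delete both glued faces → V=12, E=24, F=14.
Attach a 14-gonal antiprism (V=28, E=56, F=30) along a 3-gon: merge 3 vertices and 3 edges, delete both glued faces → V=37, E=77, F=42.
Check: V − E + F = 37 − 77 + 42 = 2.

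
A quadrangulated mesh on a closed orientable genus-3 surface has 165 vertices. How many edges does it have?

χ = 2 − 2·3 = -4, and every face is a square so 4F = 2E.
V − E + F = -4 with E = 4F/2 gives 165 − (4/2 − 1)·F = -4, so F = 169 and E = 338.

338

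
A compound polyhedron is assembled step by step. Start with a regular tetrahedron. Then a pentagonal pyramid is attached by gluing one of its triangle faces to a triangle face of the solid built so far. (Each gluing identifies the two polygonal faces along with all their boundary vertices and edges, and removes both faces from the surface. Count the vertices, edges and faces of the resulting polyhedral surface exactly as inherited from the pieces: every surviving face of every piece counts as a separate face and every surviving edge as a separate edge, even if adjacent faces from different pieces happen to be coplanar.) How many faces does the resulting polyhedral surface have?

8

A regular tetrahedron: V=4, E=6, F=4.
Attach a pentagonal pyramid (V=6, E=10, F=6) along a 3-gon: merge 3 vertices and 3 edges, delete both glued faces → V=7, E=13, F=8.
Check: V − E + F = 7 − 13 + 8 = 2.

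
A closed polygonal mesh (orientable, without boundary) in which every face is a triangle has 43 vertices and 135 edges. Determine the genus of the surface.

2

Every face is a triangle and each edge borders two faces, so 3F = 2·135, giving F = 90.
χ = V − E + F = 43 − 135 + 90 = -2.
For a closed orientable surface χ = 2 − 2g, so g = (2 − (-2))/2 = 2.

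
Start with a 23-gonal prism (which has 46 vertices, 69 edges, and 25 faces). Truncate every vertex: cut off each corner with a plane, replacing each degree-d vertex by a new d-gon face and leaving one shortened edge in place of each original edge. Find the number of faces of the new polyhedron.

Truncation replaces each original edge-end by a new vertex, so V′ = 2E = 138.
Each original edge survives, and each old vertex of degree d contributes d new edges; summing degrees gives Σd = 2E, so E′ = E + 2E = 3E = 207.
Each original face survives and each original vertex becomes one new face: F′ = F + V = 71.

71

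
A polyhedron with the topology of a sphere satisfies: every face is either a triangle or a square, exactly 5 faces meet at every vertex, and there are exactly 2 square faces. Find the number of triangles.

Let x be the number of triangles; then F = 2 + x.
Edge–face incidences: 2E = 4·2 + 3·x = 8 + 3x.
Every vertex has degree 5, so 5V = 2E.
Euler: V − E + F = 2 ⇒ (2E)/5 − E + (2 + x) = 2.
Multiply by 10: 2·(2E) − 5·(2E) + 10·(2 + x) = 20, i.e. 20 + 10x − 3·(8 + 3x) = 20.
Collecting terms: x − 4 = 20, so x = 24.
Then 2E = 8 + 3·24 = 80, so E = 40, V = 2E/5 = 16, F = 2 + 24 = 26.

24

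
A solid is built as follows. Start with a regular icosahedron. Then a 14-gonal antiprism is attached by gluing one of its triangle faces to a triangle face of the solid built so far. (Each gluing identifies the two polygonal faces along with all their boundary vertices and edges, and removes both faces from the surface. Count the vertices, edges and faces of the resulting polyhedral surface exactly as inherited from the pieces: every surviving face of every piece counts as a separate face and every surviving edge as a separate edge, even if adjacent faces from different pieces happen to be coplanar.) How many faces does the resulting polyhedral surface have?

48

A regular icosahedron: V=12, E=30, F=20.
Attach a 14-gonal antiprism (V=28, E=56, F=30) along a 3-gon: merge 3 vertices and 3 edges, delete both glued faces → V=37, E=83, F=48.
Check: V − E + F = 37 − 83 + 48 = 2.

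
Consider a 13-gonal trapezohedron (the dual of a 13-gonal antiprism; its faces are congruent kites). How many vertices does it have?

28

The n-trapezohedron (dual of the n-antiprism) has V = 2·13 + 2 = 28, E = 4·13 = 52, F = 2·13 = 26.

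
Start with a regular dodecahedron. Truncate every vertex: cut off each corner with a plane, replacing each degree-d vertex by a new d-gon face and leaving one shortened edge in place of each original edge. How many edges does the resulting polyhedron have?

The base solid has V = 20, E = 30, F = 12.
Truncation replaces each original edge-end by a new vertex, so V′ = 2E = 60.
Each original edge survives, and each old vertex of degree d contributes d new edges; summing degrees gives Σd = 2E, so E′ = E + 2E = 3E = 90.
Each original face survives and each original vertex becomes one new face: F′ = F + V = 32.

90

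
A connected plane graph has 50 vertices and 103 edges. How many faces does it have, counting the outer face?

55

Euler's formula for a connected plane graph: V − E + F = 2, so F = 2 − 50 + 103 = 55.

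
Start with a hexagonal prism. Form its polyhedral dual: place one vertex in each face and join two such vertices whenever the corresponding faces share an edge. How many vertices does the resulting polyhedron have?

The base solid has V = 12, E = 18, F = 8.
The dual swaps V and F and preserves E: V′ = F = 8, E′ = E = 18, F′ = V = 12.

8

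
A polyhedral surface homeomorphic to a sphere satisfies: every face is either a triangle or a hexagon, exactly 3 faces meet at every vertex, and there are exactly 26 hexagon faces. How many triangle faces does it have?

Let x be the number of triangles; then F = 26 + x.
Edge–face incidences: 2E = 6·26 + 3·x = 156 + 3x.
Every vertex has degree 3, so 3V = 2E.
Euler: V − E + F = 2 ⇒ (2E)/3 − E + (26 + x) = 2.
Multiply by 6: 2·(2E) − 3·(2E) + 6·(26 + x) = 12, i.e. 156 + 6x − (156 + 3x) = 12.
Collecting terms: 3x = 12, so x = 4.
Then 2E = 156 + 3·4 = 168, so E = 84, V = 2E/3 = 56, F = 26 + 4 = 30.

4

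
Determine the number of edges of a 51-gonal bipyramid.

A bipyramid over an n-gon has 2n triangular faces and n + 2 vertices: V = 51 + 2 = 53, E = 3·51 = 153, F = 2·51 = 102.

153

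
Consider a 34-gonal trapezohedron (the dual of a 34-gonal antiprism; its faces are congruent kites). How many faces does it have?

68

The n-trapezohedron (dual of the n-antiprism) has V = 2·34 + 2 = 70, E = 4·34 = 136, F = 2·34 = 68.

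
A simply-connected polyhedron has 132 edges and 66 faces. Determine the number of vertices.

Here V − E + F = 2.
V = 2 + E − F = 2 + 132 − 66 = 68.

68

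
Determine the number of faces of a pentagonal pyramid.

A pyramid on an n-gon base has one n-gon and n triangles: V = 5 + 1 = 6, E = 2·5 = 10, F = 5 + 1 = 6.
Check: V − E + F = 6 − 10 + 6 = 2.

6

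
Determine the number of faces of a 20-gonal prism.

22

A prism on an n-gon has two n-gon bases and n rectangular sides: V = 2·20 = 40, E = 3·20 = 60, F = 20 + 2 = 22.
Check: V − E + F = 40 − 60 + 22 = 2.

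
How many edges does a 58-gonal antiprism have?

232

An antiprism on an n-gon has two n-gon caps and 2n triangles: V = 2·58 = 116, E = 4·58 = 232, F = 2·58 + 2 = 118.
Check: V − E + F = 116 − 232 + 118 = 2.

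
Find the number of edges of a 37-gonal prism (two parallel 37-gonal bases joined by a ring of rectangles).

A prism on an n-gon has two n-gon bases and n rectangular sides: V = 2·37 = 74, E = 3·37 = 111, F = 37 + 2 = 39.

111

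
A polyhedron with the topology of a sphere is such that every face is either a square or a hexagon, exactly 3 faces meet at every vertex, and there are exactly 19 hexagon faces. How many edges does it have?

Let x be the number of squares; then F = 19 + x.
Edge–face incidences: 2E = 6·19 + 4·x = 114 + 4x.
Every vertex has degree 3, so 3V = 2E.
Euler: V − E + F = 2 ⇒ (2E)/3 − E + (19 + x) = 2.
Multiply by 6: 2·(2E) − 3·(2E) + 6·(19 + x) = 12, i.e. 114 + 6x − (114 + 4x) = 12.
Collecting terms: 2x = 12, so x = 6.
Then 2E = 114 + 4·6 = 138, so E = 69, V = 2E/3 = 46, F = 19 + 6 = 25.

69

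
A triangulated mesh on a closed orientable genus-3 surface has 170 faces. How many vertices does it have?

81

χ = 2 − 2·3 = -4, and every face is a triangle so 3F = 2E.
E = 3·170/2 = 255. Then V = -4 + E − F = -4 + 255 − 170 = 81.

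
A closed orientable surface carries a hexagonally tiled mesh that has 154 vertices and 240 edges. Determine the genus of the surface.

Every face is a hexagon and each edge borders two faces, so 6F = 2·240, giving F = 80.
χ = V − E + F = 154 − 240 + 80 = -6.
For a closed orientable surface χ = 2 − 2g, so g = (2 − (-6))/2 = 4.

4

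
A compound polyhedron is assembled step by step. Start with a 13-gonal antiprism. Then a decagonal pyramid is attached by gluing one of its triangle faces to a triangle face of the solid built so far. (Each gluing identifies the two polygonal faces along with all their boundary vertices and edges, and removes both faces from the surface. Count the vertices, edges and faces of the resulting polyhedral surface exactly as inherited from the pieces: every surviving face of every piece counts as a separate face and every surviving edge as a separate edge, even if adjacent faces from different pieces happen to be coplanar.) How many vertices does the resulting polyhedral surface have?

A 13-gonal antiprism: V=26, E=52, F=28.
Attach a decagonal pyramid (V=11, E=20, F=11) along a 3-gon: merge 3 vertices and 3 edges, delete both glued faces → V=34, E=69, F=37.
Check: V − E + F = 34 − 69 + 37 = 2.

34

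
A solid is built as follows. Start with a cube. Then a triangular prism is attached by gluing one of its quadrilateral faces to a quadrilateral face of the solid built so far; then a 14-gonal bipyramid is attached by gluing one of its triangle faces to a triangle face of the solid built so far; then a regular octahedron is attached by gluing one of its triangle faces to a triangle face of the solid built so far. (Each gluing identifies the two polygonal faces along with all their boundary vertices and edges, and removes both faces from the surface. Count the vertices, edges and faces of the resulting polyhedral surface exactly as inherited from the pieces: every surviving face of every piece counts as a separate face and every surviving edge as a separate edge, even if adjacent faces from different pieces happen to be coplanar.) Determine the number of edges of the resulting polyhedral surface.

65

A cube: V=8, E=12, F=6.
Attach a triangular prism (V=6, E=9, F=5) along a 4-gon: merge 4 vertices and 4 edges, delete both glued faces → V=10, E=17, F=9.
Attach a 14-gonal bipyramid (V=16, E=42, F=28) along a 3-gon: merge 3 vertices and 3 edges, delete both glued faces → V=23, E=56, F=35.
Attach a regular octahedron (V=6, E=12, F=8) along a 3-gon: merge 3 vertices and 3 edges, delete both glued faces → V=26, E=65, F=41.
Check: V − E + F = 26 − 65 + 41 = 2.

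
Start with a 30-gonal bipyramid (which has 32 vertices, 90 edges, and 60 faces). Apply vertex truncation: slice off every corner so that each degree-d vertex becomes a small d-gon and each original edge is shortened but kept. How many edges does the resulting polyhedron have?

270

Truncation replaces each original edge-end by a new vertex, so V′ = 2E = 180.
Each original edge survives, and each old vertex of degree d contributes d new edges; summing degrees gives Σd = 2E, so E′ = E + 2E = 3E = 270.
Each original face survives and each original vertex becomes one new face: F′ = F + V = 92.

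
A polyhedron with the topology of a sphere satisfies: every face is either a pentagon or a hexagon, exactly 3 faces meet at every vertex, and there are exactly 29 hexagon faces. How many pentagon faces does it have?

Let x be the number of pentagons; then F = 29 + x.
Edge–face incidences: 2E = 6·29 + 5·x = 174 + 5x.
Every vertex has degree 3, so 3V = 2E.
Euler: V − E + F = 2 ⇒ (2E)/3 − E + (29 + x) = 2.
Multiply by 6: 2·(2E) − 3·(2E) + 6·(29 + x) = 12, i.e. 174 + 6x − (174 + 5x) = 12.
Collecting terms: x = 12.
Then 2E = 174 + 5·12 = 234, so E = 117, V = 2E/3 = 78, F = 29 + 12 = 41.

12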